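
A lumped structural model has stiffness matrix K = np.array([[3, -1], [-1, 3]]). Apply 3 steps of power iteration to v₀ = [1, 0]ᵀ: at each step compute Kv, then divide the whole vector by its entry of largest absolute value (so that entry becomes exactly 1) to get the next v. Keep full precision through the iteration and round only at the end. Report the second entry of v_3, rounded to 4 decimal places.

-0.7778

Kv0 = (3.00000, -1.00000); divide by 3.00000 → v1 = (1.00000, -0.33333)
Kv1 = (3.33333, -2.00000); divide by 3.33333 → v2 = (1.00000, -0.60000)
Kv2 = (3.60000, -2.80000); divide by 3.60000 → v3 = (1.00000, -0.77778)
Requested entry of v3: -28/36 = -0.7778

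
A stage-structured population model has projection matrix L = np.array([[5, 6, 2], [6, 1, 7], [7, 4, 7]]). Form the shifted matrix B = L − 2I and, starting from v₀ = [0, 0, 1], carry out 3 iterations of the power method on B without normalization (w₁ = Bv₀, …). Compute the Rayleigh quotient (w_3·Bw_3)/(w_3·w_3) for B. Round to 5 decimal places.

μ ≈ 12.59464

B = L − 2I has rows (3, 6, 2); (6, -1, 7); (7, 4, 5)
w1 = Bv₀ = (3·0 + 6·0 + 2·1; 6·0 + (-1)·0 + 7·1; 7·0 + 4·0 + 5·1) = (2, 7, 5)
w2 = Bw1 = (3·2 + 6·7 + 2·5; 6·2 + (-1)·7 + 7·5; 7·2 + 4·7 + 5·5) = (58, 40, 67)
w3 = Bw2 = (548, 777, 901)
Bw3 = (8108, 8818, 11449)
w3·Bw3 = 21610319; w3·w3 = 1715834; μ ≈ 21610319/1715834 = 12.59464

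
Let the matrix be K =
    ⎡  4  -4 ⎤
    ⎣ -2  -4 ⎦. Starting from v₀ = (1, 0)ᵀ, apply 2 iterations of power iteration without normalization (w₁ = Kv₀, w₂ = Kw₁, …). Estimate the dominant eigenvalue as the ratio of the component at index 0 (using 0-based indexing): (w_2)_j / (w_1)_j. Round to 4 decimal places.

w1 = Kv₀ = (4·1 + (-4)·0; (-2)·1 + (-4)·0) = (4, -2)
w2 = Kw1 = (4·4 + (-4)·(-2); (-2)·4 + (-4)·(-2)) = (24, 0)
Ratio at component: 24 / 4 = 6.0000

6.0000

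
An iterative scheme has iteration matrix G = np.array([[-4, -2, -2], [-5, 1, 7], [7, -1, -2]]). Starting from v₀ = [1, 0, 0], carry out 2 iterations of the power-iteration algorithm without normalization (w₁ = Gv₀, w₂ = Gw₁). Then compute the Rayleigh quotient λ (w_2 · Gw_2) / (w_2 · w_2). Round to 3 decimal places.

-3.748

w1 = Gv₀ = ((-4)·1 + (-2)·0 + (-2)·0; (-5)·1 + 1·0 + 7·0; 7·1 + (-1)·0 + (-2)·0) = (-4, -5, 7)
w2 = Gw1 = ((-4)·(-4) + (-2)·(-5) + (-2)·7; (-5)·(-4) + 1·(-5) + 7·7; 7·(-4) + (-1)·(-5) + (-2)·7) = (12, 64, -37)
Gw2 = (-102, -255, 94)
w2·Gw2 = 12·(-102) + 64·(-255) + (-37)·94 = -21022; w2·w2 = 12·12 + 64·64 + (-37)·(-37) = 5609
λ ≈ -21022/5609 = -3.748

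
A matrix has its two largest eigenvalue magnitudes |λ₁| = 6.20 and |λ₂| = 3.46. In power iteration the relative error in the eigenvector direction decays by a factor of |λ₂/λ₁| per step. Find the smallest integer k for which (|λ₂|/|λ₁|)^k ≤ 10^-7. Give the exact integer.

|λ₂/λ₁| = 3.46/6.20 = 0.55806
Need k ≥ ln(10^-7) / ln(0.55806) = -16.1181 / -0.5833 ≈ 27.634
Smallest integer k satisfying the bound: 28

28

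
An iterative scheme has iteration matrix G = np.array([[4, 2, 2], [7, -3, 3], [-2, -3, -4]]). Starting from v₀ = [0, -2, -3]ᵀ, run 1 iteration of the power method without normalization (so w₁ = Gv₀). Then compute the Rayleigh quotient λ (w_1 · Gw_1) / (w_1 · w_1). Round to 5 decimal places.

λ ≈ -1.50808

w1 = Gv₀ = (4·0 + 2·(-2) + 2·(-3); 7·0 + (-3)·(-2) + 3·(-3); (-2)·0 + (-3)·(-2) + (-4)·(-3)) = (-10, -3, 18)
Gw1 = (-10, -7, -43)
w1·Gw1 = (-10)·(-10) + (-3)·(-7) + 18·(-43) = -653; w1·w1 = (-10)·(-10) + (-3)·(-3) + 18·18 = 433
λ ≈ -653/433 = -1.50808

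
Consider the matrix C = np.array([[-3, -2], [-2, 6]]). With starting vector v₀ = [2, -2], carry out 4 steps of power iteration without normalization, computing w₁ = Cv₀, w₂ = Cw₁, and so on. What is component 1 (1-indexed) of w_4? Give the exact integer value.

w1 = Cv₀ = (-2, -16)
w2 = Cw1 = (38, -92)
w3 = Cw2 = (70, -628)
w4 = Cw3 = (1046, -3908)
The requested component of w4 is 1046.

1046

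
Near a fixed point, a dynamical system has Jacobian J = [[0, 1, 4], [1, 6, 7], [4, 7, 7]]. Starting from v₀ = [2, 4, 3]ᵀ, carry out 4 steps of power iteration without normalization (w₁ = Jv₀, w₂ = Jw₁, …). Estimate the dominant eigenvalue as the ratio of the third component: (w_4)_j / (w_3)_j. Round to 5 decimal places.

λ ≈ 14.41708

w1 = Jv₀ = (16, 47, 57)
w2 = Jw1 = (275, 697, 792)
w3 = Jw2 = (3865, 10001, 11523)
w4 = Jw3 = (56093, 144532, 166128)
Ratio at component: 166128 / 11523 = 14.41708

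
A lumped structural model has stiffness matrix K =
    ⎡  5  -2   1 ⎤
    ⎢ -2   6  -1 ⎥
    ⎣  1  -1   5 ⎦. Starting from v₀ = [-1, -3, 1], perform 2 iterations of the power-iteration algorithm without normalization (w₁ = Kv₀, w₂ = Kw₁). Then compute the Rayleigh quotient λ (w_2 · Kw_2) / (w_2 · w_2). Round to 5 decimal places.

w1 = Kv₀ = (5·(-1) + (-2)·(-3) + 1·1; (-2)·(-1) + 6·(-3) + (-1)·1; 1·(-1) + (-1)·(-3) + 5·1) = (2, -17, 7)
w2 = Kw1 = (5·2 + (-2)·(-17) + 1·7; (-2)·2 + 6·(-17) + (-1)·7; 1·2 + (-1)·(-17) + 5·7) = (51, -113, 54)
Kw2 = (535, -834, 434)
w2·Kw2 = 51·535 + (-113)·(-834) + 54·434 = 144963; w2·w2 = 51·51 + (-113)·(-113) + 54·54 = 18286
λ ≈ 144963/18286 = 7.92754

λ ≈ 7.92754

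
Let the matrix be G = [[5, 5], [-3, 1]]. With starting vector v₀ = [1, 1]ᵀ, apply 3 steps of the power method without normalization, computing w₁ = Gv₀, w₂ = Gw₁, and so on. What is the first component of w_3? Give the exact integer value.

40

w1 = Gv₀ = (5·1 + 5·1; (-3)·1 + 1·1) = (10, -2)
w2 = Gw1 = (5·10 + 5·(-2); (-3)·10 + 1·(-2)) = (40, -32)
w3 = Gw2 = (40, -152)
The requested component of w3 is 40.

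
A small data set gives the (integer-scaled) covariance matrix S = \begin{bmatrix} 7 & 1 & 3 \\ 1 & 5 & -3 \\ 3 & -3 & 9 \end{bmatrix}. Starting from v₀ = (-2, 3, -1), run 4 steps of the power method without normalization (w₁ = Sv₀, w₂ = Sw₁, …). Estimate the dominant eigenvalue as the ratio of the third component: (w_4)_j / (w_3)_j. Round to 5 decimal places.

w1 = Sv₀ = (7·(-2) + 1·3 + 3·(-1); 1·(-2) + 5·3 + (-3)·(-1); 3·(-2) + (-3)·3 + 9·(-1)) = (-14, 16, -24)
w2 = Sw1 = (7·(-14) + 1·16 + 3·(-24); 1·(-14) + 5·16 + (-3)·(-24); 3·(-14) + (-3)·16 + 9·(-24)) = (-154, 138, -306)
w3 = Sw2 = (-1858, 1454, -3630)
w4 = Sw3 = (-22442, 16302, -42606)
Ratio at component: -42606 / -3630 = 11.73719

11.73719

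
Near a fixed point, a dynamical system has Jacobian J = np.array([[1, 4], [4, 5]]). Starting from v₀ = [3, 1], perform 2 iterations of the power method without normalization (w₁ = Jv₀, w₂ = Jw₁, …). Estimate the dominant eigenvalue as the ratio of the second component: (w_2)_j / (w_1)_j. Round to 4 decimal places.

w1 = Jv₀ = (1·3 + 4·1; 4·3 + 5·1) = (7, 17)
w2 = Jw1 = (1·7 + 4·17; 4·7 + 5·17) = (75, 113)
Ratio at component: 113 / 17 = 6.6471

λ ≈ 6.6471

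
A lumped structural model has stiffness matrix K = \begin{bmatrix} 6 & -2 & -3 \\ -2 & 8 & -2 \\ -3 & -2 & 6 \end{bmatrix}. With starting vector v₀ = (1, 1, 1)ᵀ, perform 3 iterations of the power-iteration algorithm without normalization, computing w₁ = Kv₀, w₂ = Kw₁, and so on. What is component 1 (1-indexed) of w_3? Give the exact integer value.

-71

w1 = Kv₀ = (1, 4, 1)
w2 = Kw1 = (-5, 28, -5)
w3 = Kw2 = (-71, 244, -71)
The requested component of w3 is -71.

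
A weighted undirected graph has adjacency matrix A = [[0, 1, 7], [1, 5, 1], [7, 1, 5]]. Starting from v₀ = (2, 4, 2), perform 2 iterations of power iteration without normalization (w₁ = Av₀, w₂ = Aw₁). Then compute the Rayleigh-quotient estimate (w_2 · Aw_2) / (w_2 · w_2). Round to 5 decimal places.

λ ≈ 10.12646

w1 = Av₀ = (0·2 + 1·4 + 7·2; 1·2 + 5·4 + 1·2; 7·2 + 1·4 + 5·2) = (18, 24, 28)
w2 = Aw1 = (0·18 + 1·24 + 7·28; 1·18 + 5·24 + 1·28; 7·18 + 1·24 + 5·28) = (220, 166, 290)
Aw2 = (2196, 1340, 3156)
w2·Aw2 = 220·2196 + 166·1340 + 290·3156 = 1620800; w2·w2 = 220·220 + 166·166 + 290·290 = 160056
λ ≈ 1620800/160056 = 10.12646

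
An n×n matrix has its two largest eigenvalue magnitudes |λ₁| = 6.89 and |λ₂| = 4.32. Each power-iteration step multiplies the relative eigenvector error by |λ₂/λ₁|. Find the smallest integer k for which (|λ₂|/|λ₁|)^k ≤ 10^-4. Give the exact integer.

|λ₂/λ₁| = 4.32/6.89 = 0.62700
Need k ≥ ln(10^-4) / ln(0.62700) = -9.2103 / -0.4668 ≈ 19.730
Smallest integer k satisfying the bound: 20

20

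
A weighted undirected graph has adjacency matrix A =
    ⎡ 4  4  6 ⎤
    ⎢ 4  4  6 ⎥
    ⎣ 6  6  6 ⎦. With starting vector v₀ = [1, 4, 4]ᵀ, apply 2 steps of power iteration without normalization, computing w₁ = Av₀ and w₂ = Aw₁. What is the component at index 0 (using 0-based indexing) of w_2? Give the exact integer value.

w1 = Av₀ = (44, 44, 54)
w2 = Aw1 = (676, 676, 852)
The requested component of w2 is 676.

676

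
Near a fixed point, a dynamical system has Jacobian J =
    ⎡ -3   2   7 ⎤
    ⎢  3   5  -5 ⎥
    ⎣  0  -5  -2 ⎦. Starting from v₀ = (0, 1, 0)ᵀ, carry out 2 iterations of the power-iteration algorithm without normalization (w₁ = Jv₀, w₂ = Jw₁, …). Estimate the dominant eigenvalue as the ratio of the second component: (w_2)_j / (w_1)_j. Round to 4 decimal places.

w1 = Jv₀ = ((-3)·0 + 2·1 + 7·0; 3·0 + 5·1 + (-5)·0; 0·0 + (-5)·1 + (-2)·0) = (2, 5, -5)
w2 = Jw1 = ((-3)·2 + 2·5 + 7·(-5); 3·2 + 5·5 + (-5)·(-5); 0·2 + (-5)·5 + (-2)·(-5)) = (-31, 56, -15)
Ratio at component: 56 / 5 = 11.2000

11.2000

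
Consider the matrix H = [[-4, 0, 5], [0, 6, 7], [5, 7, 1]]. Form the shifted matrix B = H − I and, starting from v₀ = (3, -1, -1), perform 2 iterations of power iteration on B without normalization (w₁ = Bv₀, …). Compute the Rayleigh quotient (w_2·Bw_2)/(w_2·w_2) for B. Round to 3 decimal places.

-6.456

B = H − I has rows (-5, 0, 5); (0, 5, 7); (5, 7, 0)
w1 = Bv₀ = ((-5)·3 + 0·(-1) + 5·(-1); 0·3 + 5·(-1) + 7·(-1); 5·3 + 7·(-1) + 0·(-1)) = (-20, -12, 8)
w2 = Bw1 = ((-5)·(-20) + 0·(-12) + 5·8; 0·(-20) + 5·(-12) + 7·8; 5·(-20) + 7·(-12) + 0·8) = (140, -4, -184)
Bw2 = (-1620, -1308, 672)
w2·Bw2 = -345216; w2·w2 = 53472; μ ≈ -345216/53472 = -6.456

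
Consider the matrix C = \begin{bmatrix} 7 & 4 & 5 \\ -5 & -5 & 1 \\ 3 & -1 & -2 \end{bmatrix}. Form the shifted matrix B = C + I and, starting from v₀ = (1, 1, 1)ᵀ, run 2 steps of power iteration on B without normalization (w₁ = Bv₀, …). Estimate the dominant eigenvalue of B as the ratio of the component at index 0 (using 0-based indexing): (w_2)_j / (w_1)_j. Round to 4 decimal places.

6.4118

B = C + I has rows (8, 4, 5); (-5, -4, 1); (3, -1, -1)
w1 = Bv₀ = (8·1 + 4·1 + 5·1; (-5)·1 + (-4)·1 + 1·1; 3·1 + (-1)·1 + (-1)·1) = (17, -8, 1)
w2 = Bw1 = (8·17 + 4·(-8) + 5·1; (-5)·17 + (-4)·(-8) + 1·1; 3·17 + (-1)·(-8) + (-1)·1) = (109, -52, 58)
Ratio: 109/17 = 6.4118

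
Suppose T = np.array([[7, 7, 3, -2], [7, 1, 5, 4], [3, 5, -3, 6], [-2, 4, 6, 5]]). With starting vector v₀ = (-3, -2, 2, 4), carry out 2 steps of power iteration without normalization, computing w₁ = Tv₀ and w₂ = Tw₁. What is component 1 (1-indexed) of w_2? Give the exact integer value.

-301

w1 = Tv₀ = (7·(-3) + 7·(-2) + 3·2 + (-2)·4; 7·(-3) + 1·(-2) + 5·2 + 4·4; 3·(-3) + 5·(-2) + (-3)·2 + 6·4; (-2)·(-3) + 4·(-2) + 6·2 + 5·4) = (-37, 3, -1, 30)
w2 = Tw1 = (7·(-37) + 7·3 + 3·(-1) + (-2)·30; 7·(-37) + 1·3 + 5·(-1) + 4·30; 3·(-37) + 5·3 + (-3)·(-1) + 6·30; (-2)·(-37) + 4·3 + 6·(-1) + 5·30) = (-301, -141, 87, 230)
The requested component of w2 is -301.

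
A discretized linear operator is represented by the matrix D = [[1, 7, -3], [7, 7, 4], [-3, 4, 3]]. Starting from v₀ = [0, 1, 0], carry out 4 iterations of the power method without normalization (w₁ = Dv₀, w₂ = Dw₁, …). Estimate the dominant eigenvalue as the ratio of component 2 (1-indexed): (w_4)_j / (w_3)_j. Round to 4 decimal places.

λ ≈ 12.9382

w1 = Dv₀ = (7, 7, 4)
w2 = Dw1 = (44, 114, 19)
w3 = Dw2 = (785, 1182, 381)
w4 = Dw3 = (7916, 15293, 3516)
Ratio at component: 15293 / 1182 = 12.9382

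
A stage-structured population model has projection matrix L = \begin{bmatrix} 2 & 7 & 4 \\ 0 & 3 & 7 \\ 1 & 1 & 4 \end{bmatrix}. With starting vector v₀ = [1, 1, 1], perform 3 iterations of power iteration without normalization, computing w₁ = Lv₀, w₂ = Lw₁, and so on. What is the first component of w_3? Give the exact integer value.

932

w1 = Lv₀ = (2·1 + 7·1 + 4·1; 0·1 + 3·1 + 7·1; 1·1 + 1·1 + 4·1) = (13, 10, 6)
w2 = Lw1 = (2·13 + 7·10 + 4·6; 0·13 + 3·10 + 7·6; 1·13 + 1·10 + 4·6) = (120, 72, 47)
w3 = Lw2 = (932, 545, 380)
The requested component of w3 is 932.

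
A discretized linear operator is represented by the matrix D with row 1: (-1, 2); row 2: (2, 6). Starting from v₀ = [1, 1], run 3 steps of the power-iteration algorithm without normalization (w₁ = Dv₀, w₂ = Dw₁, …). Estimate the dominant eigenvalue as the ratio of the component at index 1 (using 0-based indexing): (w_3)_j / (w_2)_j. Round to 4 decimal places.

w1 = Dv₀ = (1, 8)
w2 = Dw1 = (15, 50)
w3 = Dw2 = (85, 330)
Ratio at component: 330 / 50 = 6.6000

6.6000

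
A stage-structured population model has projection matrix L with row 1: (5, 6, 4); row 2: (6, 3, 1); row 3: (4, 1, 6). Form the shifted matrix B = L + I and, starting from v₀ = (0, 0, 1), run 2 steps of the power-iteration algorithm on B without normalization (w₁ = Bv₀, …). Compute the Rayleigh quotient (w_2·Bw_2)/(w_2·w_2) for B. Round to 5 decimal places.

μ ≈ 12.87647

B = L + I has rows (6, 6, 4); (6, 4, 1); (4, 1, 7)
w1 = Bv₀ = (6·0 + 6·0 + 4·1; 6·0 + 4·0 + 1·1; 4·0 + 1·0 + 7·1) = (4, 1, 7)
w2 = Bw1 = (6·4 + 6·1 + 4·7; 6·4 + 4·1 + 1·7; 4·4 + 1·1 + 7·7) = (58, 35, 66)
Bw2 = (822, 554, 729)
w2·Bw2 = 115180; w2·w2 = 8945; μ ≈ 115180/8945 = 12.87647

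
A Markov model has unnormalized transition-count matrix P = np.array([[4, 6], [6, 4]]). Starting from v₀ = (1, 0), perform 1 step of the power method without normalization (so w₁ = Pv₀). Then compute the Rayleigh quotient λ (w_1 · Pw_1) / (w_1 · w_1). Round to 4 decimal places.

λ ≈ 9.5385

w1 = Pv₀ = (4, 6)
Pw1 = (52, 48)
w1·Pw1 = 4·52 + 6·48 = 496; w1·w1 = 4·4 + 6·6 = 52
λ ≈ 496/52 = 9.5385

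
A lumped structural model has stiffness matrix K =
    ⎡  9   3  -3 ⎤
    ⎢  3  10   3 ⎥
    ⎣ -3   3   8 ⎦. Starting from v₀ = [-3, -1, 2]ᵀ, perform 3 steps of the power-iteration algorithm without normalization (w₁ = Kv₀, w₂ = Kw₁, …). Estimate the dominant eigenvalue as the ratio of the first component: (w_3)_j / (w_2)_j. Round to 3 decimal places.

λ ≈ 11.916

w1 = Kv₀ = (9·(-3) + 3·(-1) + (-3)·2; 3·(-3) + 10·(-1) + 3·2; (-3)·(-3) + 3·(-1) + 8·2) = (-36, -13, 22)
w2 = Kw1 = (9·(-36) + 3·(-13) + (-3)·22; 3·(-36) + 10·(-13) + 3·22; (-3)·(-36) + 3·(-13) + 8·22) = (-429, -172, 245)
w3 = Kw2 = (-5112, -2272, 2731)
Ratio at component: -5112 / -429 = 11.916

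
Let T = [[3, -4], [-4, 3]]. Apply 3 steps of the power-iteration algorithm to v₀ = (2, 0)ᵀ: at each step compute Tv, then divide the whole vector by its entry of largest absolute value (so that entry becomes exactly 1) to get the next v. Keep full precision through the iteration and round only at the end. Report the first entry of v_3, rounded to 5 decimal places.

Tv0 = (6.000000, -8.000000); divide by -8.000000 → v1 = (-0.750000, 1.000000)
Tv1 = (-6.250000, 6.000000); divide by -6.250000 → v2 = (1.000000, -0.960000)
Tv2 = (6.840000, -6.880000); divide by -6.880000 → v3 = (-0.994186, 1.000000)
Requested entry of v3: 342/-344 = -0.99419

-0.99419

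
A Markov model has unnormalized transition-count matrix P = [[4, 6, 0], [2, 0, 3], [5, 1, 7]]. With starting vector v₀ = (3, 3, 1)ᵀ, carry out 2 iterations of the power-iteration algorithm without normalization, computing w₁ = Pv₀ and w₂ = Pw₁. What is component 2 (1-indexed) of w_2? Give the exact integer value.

w1 = Pv₀ = (4·3 + 6·3 + 0·1; 2·3 + 0·3 + 3·1; 5·3 + 1·3 + 7·1) = (30, 9, 25)
w2 = Pw1 = (4·30 + 6·9 + 0·25; 2·30 + 0·9 + 3·25; 5·30 + 1·9 + 7·25) = (174, 135, 334)
The requested component of w2 is 135.

135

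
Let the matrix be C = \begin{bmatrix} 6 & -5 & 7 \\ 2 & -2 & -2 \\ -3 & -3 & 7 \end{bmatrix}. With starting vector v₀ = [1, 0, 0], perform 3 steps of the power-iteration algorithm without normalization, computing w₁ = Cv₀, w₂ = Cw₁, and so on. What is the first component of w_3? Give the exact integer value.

-355

w1 = Cv₀ = (6·1 + (-5)·0 + 7·0; 2·1 + (-2)·0 + (-2)·0; (-3)·1 + (-3)·0 + 7·0) = (6, 2, -3)
w2 = Cw1 = (6·6 + (-5)·2 + 7·(-3); 2·6 + (-2)·2 + (-2)·(-3); (-3)·6 + (-3)·2 + 7·(-3)) = (5, 14, -45)
w3 = Cw2 = (-355, 72, -372)
The requested component of w3 is -355.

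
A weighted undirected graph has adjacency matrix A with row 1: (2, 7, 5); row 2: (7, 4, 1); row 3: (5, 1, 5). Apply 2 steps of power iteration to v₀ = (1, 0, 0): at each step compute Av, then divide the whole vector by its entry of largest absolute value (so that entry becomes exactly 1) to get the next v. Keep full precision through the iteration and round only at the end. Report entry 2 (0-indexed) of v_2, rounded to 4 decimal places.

0.5385

Av0 = (2.00000, 7.00000, 5.00000); divide by 7.00000 → v1 = (0.28571, 1.00000, 0.71429)
Av1 = (11.14286, 6.71429, 6.00000); divide by 11.14286 → v2 = (1.00000, 0.60256, 0.53846)
Requested entry of v2: 42/78 = 0.5385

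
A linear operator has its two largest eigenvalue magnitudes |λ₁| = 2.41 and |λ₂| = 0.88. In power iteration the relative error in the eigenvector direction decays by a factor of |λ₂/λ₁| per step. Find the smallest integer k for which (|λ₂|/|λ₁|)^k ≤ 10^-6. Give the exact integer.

|λ₂/λ₁| = 0.88/2.41 = 0.36515
Need k ≥ ln(10^-6) / ln(0.36515) = -13.8155 / -1.0075 ≈ 13.713
Smallest integer k satisfying the bound: 14

14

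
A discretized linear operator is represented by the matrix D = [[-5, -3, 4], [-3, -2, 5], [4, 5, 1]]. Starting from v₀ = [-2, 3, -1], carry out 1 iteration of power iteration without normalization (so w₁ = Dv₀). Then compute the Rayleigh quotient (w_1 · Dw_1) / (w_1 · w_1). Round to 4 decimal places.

w1 = Dv₀ = (-3, -5, 6)
Dw1 = (54, 49, -31)
w1·Dw1 = (-3)·54 + (-5)·49 + 6·(-31) = -593; w1·w1 = (-3)·(-3) + (-5)·(-5) + 6·6 = 70
λ ≈ -593/70 = -8.4714

λ ≈ -8.4714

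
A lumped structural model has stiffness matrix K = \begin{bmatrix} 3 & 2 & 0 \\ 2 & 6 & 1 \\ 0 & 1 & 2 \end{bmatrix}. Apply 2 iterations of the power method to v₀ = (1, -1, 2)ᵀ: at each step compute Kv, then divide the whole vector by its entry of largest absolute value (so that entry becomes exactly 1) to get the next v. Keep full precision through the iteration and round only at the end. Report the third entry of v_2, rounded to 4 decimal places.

-0.5714

Kv0 = (1.00000, -2.00000, 3.00000); divide by 3.00000 → v1 = (0.33333, -0.66667, 1.00000)
Kv1 = (-0.33333, -2.33333, 1.33333); divide by -2.33333 → v2 = (0.14286, 1.00000, -0.57143)
Requested entry of v2: 4/-7 = -0.5714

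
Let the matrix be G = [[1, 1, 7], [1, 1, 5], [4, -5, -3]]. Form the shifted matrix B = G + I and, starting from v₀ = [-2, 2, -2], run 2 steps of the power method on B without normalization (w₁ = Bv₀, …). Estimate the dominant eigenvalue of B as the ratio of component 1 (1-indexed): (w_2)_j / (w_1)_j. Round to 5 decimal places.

μ ≈ 8.62500

B = G + I has rows (2, 1, 7); (1, 2, 5); (4, -5, -2)
w1 = Bv₀ = (2·(-2) + 1·2 + 7·(-2); 1·(-2) + 2·2 + 5·(-2); 4·(-2) + (-5)·2 + (-2)·(-2)) = (-16, -8, -14)
w2 = Bw1 = (2·(-16) + 1·(-8) + 7·(-14); 1·(-16) + 2·(-8) + 5·(-14); 4·(-16) + (-5)·(-8) + (-2)·(-14)) = (-138, -102, 4)
Ratio: -138/-16 = 8.62500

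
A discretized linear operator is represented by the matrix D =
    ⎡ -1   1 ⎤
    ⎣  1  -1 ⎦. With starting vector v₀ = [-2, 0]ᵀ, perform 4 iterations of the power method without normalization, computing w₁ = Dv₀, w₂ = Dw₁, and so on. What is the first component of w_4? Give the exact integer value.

w1 = Dv₀ = ((-1)·(-2) + 1·0; 1·(-2) + (-1)·0) = (2, -2)
w2 = Dw1 = ((-1)·2 + 1·(-2); 1·2 + (-1)·(-2)) = (-4, 4)
w3 = Dw2 = (8, -8)
w4 = Dw3 = (-16, 16)
The requested component of w4 is -16.

-16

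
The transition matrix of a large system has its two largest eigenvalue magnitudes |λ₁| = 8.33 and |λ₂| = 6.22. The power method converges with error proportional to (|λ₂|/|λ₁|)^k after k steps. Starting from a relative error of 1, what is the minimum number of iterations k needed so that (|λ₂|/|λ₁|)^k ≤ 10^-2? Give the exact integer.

|λ₂/λ₁| = 6.22/8.33 = 0.74670
Need k ≥ ln(10^-2) / ln(0.74670) = -4.6052 / -0.2921 ≈ 15.766
Smallest integer k satisfying the bound: 16

16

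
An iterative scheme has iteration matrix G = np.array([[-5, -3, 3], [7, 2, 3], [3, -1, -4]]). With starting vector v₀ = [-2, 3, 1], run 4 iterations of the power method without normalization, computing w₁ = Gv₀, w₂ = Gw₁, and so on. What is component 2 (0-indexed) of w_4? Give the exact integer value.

3161

w1 = Gv₀ = (4, -5, -13)
w2 = Gw1 = (-44, -21, 69)
w3 = Gw2 = (490, -143, -387)
w4 = Gw3 = (-3182, 1983, 3161)
The requested component of w4 is 3161.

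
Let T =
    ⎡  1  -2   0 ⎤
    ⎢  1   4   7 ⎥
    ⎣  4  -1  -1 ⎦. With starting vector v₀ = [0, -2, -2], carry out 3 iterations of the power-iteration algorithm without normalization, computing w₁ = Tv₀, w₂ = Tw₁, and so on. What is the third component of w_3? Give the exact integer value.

214

w1 = Tv₀ = (1·0 + (-2)·(-2) + 0·(-2); 1·0 + 4·(-2) + 7·(-2); 4·0 + (-1)·(-2) + (-1)·(-2)) = (4, -22, 4)
w2 = Tw1 = (1·4 + (-2)·(-22) + 0·4; 1·4 + 4·(-22) + 7·4; 4·4 + (-1)·(-22) + (-1)·4) = (48, -56, 34)
w3 = Tw2 = (160, 62, 214)
The requested component of w3 is 214.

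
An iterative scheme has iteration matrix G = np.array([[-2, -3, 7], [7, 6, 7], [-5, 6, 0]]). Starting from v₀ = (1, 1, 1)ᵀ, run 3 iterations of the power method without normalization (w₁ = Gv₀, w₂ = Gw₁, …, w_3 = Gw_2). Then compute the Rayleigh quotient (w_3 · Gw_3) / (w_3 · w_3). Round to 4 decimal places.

λ ≈ 9.9712

w1 = Gv₀ = (2, 20, 1)
w2 = Gw1 = (-57, 141, 110)
w3 = Gw2 = (461, 1217, 1131)
Gw3 = (3344, 18446, 4997)
w3·Gw3 = 461·3344 + 1217·18446 + 1131·4997 = 29641973; w3·w3 = 461·461 + 1217·1217 + 1131·1131 = 2972771
λ ≈ 29641973/2972771 = 9.9712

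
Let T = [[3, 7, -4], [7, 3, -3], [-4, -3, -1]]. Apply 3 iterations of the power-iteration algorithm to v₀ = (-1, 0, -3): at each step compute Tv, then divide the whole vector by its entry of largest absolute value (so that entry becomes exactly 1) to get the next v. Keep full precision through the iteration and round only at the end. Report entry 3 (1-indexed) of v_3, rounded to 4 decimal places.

-0.2574

Tv0 = (9.00000, 2.00000, 7.00000); divide by 9.00000 → v1 = (1.00000, 0.22222, 0.77778)
Tv1 = (1.44444, 5.33333, -5.44444); divide by -5.44444 → v2 = (-0.26531, -0.97959, 1.00000)
Tv2 = (-11.65306, -7.79592, 3.00000); divide by -11.65306 → v3 = (1.00000, 0.66900, -0.25744)
Requested entry of v3: -147/571 = -0.2574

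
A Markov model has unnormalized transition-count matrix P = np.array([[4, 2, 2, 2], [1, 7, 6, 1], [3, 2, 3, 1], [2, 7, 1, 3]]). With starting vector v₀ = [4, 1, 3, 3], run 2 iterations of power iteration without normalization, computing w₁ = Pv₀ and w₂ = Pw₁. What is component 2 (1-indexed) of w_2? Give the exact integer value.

437

w1 = Pv₀ = (30, 32, 26, 27)
w2 = Pw1 = (290, 437, 259, 391)
The requested component of w2 is 437.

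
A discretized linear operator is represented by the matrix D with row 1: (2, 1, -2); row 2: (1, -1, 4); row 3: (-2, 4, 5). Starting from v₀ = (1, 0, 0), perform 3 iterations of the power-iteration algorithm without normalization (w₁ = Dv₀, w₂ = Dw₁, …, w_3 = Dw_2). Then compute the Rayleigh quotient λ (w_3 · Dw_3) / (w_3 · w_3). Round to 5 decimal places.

7.09328

w1 = Dv₀ = (2, 1, -2)
w2 = Dw1 = (9, -7, -10)
w3 = Dw2 = (31, -24, -96)
Dw3 = (230, -329, -638)
w3·Dw3 = 31·230 + (-24)·(-329) + (-96)·(-638) = 76274; w3·w3 = 31·31 + (-24)·(-24) + (-96)·(-96) = 10753
λ ≈ 76274/10753 = 7.09328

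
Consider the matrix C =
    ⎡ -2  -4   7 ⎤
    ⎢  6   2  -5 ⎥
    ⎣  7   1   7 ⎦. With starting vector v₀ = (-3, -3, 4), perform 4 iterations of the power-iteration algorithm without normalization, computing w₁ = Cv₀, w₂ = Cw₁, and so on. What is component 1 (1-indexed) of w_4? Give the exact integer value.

w1 = Cv₀ = (46, -44, 4)
w2 = Cw1 = (112, 168, 306)
w3 = Cw2 = (1246, -522, 3094)
w4 = Cw3 = (21254, -9038, 29858)
The requested component of w4 is 21254.

21254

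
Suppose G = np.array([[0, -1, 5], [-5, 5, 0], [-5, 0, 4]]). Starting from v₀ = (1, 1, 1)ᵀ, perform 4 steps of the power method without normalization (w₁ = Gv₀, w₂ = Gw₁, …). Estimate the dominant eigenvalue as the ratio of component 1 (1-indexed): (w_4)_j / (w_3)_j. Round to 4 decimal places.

w1 = Gv₀ = (0·1 + (-1)·1 + 5·1; (-5)·1 + 5·1 + 0·1; (-5)·1 + 0·1 + 4·1) = (4, 0, -1)
w2 = Gw1 = (0·4 + (-1)·0 + 5·(-1); (-5)·4 + 5·0 + 0·(-1); (-5)·4 + 0·0 + 4·(-1)) = (-5, -20, -24)
w3 = Gw2 = (-100, -75, -71)
w4 = Gw3 = (-280, 125, 216)
Ratio at component: -280 / -100 = 2.8000

λ ≈ 2.8000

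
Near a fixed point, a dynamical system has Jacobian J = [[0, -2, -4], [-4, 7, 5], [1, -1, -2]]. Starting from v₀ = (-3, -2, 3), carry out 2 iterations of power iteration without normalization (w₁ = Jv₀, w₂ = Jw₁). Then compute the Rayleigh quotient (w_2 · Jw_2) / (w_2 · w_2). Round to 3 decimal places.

w1 = Jv₀ = (0·(-3) + (-2)·(-2) + (-4)·3; (-4)·(-3) + 7·(-2) + 5·3; 1·(-3) + (-1)·(-2) + (-2)·3) = (-8, 13, -7)
w2 = Jw1 = (0·(-8) + (-2)·13 + (-4)·(-7); (-4)·(-8) + 7·13 + 5·(-7); 1·(-8) + (-1)·13 + (-2)·(-7)) = (2, 88, -7)
Jw2 = (-148, 573, -72)
w2·Jw2 = 2·(-148) + 88·573 + (-7)·(-72) = 50632; w2·w2 = 2·2 + 88·88 + (-7)·(-7) = 7797
λ ≈ 50632/7797 = 6.494

6.494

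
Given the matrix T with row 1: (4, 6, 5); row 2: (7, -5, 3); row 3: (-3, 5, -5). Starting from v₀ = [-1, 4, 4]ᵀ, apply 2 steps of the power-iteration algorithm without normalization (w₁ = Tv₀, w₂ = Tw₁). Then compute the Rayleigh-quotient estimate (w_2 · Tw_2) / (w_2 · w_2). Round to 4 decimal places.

λ ≈ -5.9791

w1 = Tv₀ = (4·(-1) + 6·4 + 5·4; 7·(-1) + (-5)·4 + 3·4; (-3)·(-1) + 5·4 + (-5)·4) = (40, -15, 3)
w2 = Tw1 = (4·40 + 6·(-15) + 5·3; 7·40 + (-5)·(-15) + 3·3; (-3)·40 + 5·(-15) + (-5)·3) = (85, 364, -210)
Tw2 = (1474, -1855, 2615)
w2·Tw2 = 85·1474 + 364·(-1855) + (-210)·2615 = -1099080; w2·w2 = 85·85 + 364·364 + (-210)·(-210) = 183821
λ ≈ -1099080/183821 = -5.9791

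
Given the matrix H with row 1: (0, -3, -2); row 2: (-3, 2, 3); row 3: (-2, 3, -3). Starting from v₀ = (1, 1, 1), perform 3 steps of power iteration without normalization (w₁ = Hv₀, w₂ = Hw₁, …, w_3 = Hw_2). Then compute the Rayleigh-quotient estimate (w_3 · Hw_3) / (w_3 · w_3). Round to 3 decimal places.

λ ≈ 2.659

w1 = Hv₀ = (-5, 2, -2)
w2 = Hw1 = (-2, 13, 22)
w3 = Hw2 = (-83, 98, -23)
Hw3 = (-248, 376, 529)
w3·Hw3 = (-83)·(-248) + 98·376 + (-23)·529 = 45265; w3·w3 = (-83)·(-83) + 98·98 + (-23)·(-23) = 17022
λ ≈ 45265/17022 = 2.659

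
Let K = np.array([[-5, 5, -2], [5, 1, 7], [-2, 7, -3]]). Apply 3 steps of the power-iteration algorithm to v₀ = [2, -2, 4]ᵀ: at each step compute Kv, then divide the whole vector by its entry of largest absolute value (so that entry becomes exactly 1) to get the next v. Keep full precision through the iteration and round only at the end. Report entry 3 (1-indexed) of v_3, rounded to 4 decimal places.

-0.9497

Kv0 = (-28.00000, 36.00000, -30.00000); divide by 36.00000 → v1 = (-0.77778, 1.00000, -0.83333)
Kv1 = (10.55556, -8.72222, 11.05556); divide by 11.05556 → v2 = (0.95477, -0.78894, 1.00000)
Kv2 = (-10.71859, 10.98492, -10.43216); divide by 10.98492 → v3 = (-0.97575, 1.00000, -0.94968)
Requested entry of v3: -4152/4372 = -0.9497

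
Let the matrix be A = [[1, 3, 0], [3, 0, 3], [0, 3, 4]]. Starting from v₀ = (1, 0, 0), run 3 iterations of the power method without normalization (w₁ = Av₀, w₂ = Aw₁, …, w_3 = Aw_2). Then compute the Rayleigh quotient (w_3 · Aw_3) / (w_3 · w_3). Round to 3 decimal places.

w1 = Av₀ = (1·1 + 3·0 + 0·0; 3·1 + 0·0 + 3·0; 0·1 + 3·0 + 4·0) = (1, 3, 0)
w2 = Aw1 = (1·1 + 3·3 + 0·0; 3·1 + 0·3 + 3·0; 0·1 + 3·3 + 4·0) = (10, 3, 9)
w3 = Aw2 = (19, 57, 45)
Aw3 = (190, 192, 351)
w3·Aw3 = 19·190 + 57·192 + 45·351 = 30349; w3·w3 = 19·19 + 57·57 + 45·45 = 5635
λ ≈ 30349/5635 = 5.386

λ ≈ 5.386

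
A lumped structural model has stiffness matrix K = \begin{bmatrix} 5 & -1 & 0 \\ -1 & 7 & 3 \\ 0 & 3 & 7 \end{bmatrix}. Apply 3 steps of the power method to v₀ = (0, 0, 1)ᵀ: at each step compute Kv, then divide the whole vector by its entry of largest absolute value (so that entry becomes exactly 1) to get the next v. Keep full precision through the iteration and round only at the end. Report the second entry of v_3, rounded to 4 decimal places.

Kv0 = (0.00000, 3.00000, 7.00000); divide by 7.00000 → v1 = (0.00000, 0.42857, 1.00000)
Kv1 = (-0.42857, 6.00000, 8.28571); divide by 8.28571 → v2 = (-0.05172, 0.72414, 1.00000)
Kv2 = (-0.98276, 8.12069, 9.17241); divide by 9.17241 → v3 = (-0.10714, 0.88534, 1.00000)
Requested entry of v3: 471/532 = 0.8853

0.8853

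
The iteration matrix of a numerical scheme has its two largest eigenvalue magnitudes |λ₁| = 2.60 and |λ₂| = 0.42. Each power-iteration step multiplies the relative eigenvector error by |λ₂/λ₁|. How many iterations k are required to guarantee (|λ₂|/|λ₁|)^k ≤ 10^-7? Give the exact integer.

|λ₂/λ₁| = 0.42/2.60 = 0.16154
Need k ≥ ln(10^-7) / ln(0.16154) = -16.1181 / -1.8230 ≈ 8.841
Smallest integer k satisfying the bound: 9

9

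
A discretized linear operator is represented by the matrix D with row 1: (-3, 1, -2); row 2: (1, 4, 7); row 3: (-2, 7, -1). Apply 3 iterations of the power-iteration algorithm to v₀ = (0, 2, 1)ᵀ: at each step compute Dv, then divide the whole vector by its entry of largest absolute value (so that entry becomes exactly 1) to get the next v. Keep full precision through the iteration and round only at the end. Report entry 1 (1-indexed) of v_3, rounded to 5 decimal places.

Dv0 = (0.000000, 15.000000, 13.000000); divide by 15.000000 → v1 = (0.000000, 1.000000, 0.866667)
Dv1 = (-0.733333, 10.066667, 6.133333); divide by 10.066667 → v2 = (-0.072848, 1.000000, 0.609272)
Dv2 = (0.000000, 8.192053, 6.536424); divide by 8.192053 → v3 = (0.000000, 1.000000, 0.797898)
Requested entry of v3: 0/1237 = 0.00000

0.00000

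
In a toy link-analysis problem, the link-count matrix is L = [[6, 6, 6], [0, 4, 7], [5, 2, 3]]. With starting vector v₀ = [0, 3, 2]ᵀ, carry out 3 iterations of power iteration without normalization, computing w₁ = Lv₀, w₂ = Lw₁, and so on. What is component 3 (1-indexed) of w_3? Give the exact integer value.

w1 = Lv₀ = (30, 26, 12)
w2 = Lw1 = (408, 188, 238)
w3 = Lw2 = (5004, 2418, 3130)
The requested component of w3 is 3130.

3130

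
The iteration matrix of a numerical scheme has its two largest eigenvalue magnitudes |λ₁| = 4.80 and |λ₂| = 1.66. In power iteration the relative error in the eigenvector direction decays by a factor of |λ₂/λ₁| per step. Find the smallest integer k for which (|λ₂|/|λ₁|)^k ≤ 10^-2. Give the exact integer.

|λ₂/λ₁| = 1.66/4.80 = 0.34583
Need k ≥ ln(10^-2) / ln(0.34583) = -4.6052 / -1.0618 ≈ 4.337
Smallest integer k satisfying the bound: 5

5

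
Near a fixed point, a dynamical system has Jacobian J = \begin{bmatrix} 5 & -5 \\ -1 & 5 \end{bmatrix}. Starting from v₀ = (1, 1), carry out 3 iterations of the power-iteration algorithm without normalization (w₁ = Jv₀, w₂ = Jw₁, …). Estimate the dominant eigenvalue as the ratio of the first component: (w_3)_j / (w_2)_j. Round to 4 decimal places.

w1 = Jv₀ = (5·1 + (-5)·1; (-1)·1 + 5·1) = (0, 4)
w2 = Jw1 = (5·0 + (-5)·4; (-1)·0 + 5·4) = (-20, 20)
w3 = Jw2 = (-200, 120)
Ratio at component: -200 / -20 = 10.0000

λ ≈ 10.0000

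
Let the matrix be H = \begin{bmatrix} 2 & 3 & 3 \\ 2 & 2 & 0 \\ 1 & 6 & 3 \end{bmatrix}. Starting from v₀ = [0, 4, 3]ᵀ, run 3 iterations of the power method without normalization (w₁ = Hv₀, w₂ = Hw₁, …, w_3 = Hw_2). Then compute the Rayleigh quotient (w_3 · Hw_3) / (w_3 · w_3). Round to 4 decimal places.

w1 = Hv₀ = (2·0 + 3·4 + 3·3; 2·0 + 2·4 + 0·3; 1·0 + 6·4 + 3·3) = (21, 8, 33)
w2 = Hw1 = (2·21 + 3·8 + 3·33; 2·21 + 2·8 + 0·33; 1·21 + 6·8 + 3·33) = (165, 58, 168)
w3 = Hw2 = (1008, 446, 1017)
Hw3 = (6405, 2908, 6735)
w3·Hw3 = 1008·6405 + 446·2908 + 1017·6735 = 14602703; w3·w3 = 1008·1008 + 446·446 + 1017·1017 = 2249269
λ ≈ 14602703/2249269 = 6.4922

6.4922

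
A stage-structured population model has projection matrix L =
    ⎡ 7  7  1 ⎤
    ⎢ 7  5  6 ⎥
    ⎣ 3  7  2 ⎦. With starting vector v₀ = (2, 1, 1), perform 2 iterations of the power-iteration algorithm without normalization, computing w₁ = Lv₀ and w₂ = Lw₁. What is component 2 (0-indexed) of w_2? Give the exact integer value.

w1 = Lv₀ = (7·2 + 7·1 + 1·1; 7·2 + 5·1 + 6·1; 3·2 + 7·1 + 2·1) = (22, 25, 15)
w2 = Lw1 = (7·22 + 7·25 + 1·15; 7·22 + 5·25 + 6·15; 3·22 + 7·25 + 2·15) = (344, 369, 271)
The requested component of w2 is 271.

271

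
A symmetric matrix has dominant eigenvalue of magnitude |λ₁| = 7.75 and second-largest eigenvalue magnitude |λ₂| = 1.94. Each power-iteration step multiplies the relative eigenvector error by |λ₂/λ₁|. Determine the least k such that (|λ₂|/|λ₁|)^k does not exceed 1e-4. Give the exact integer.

7

|λ₂/λ₁| = 1.94/7.75 = 0.25032
Need k ≥ ln(1e-4) / ln(0.25032) = -9.2103 / -1.3850 ≈ 6.650
Smallest integer k satisfying the bound: 7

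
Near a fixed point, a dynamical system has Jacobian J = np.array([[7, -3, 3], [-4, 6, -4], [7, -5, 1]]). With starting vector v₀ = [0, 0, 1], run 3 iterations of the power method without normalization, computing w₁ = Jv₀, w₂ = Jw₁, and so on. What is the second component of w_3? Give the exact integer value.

-552

w1 = Jv₀ = (7·0 + (-3)·0 + 3·1; (-4)·0 + 6·0 + (-4)·1; 7·0 + (-5)·0 + 1·1) = (3, -4, 1)
w2 = Jw1 = (7·3 + (-3)·(-4) + 3·1; (-4)·3 + 6·(-4) + (-4)·1; 7·3 + (-5)·(-4) + 1·1) = (36, -40, 42)
w3 = Jw2 = (498, -552, 494)
The requested component of w3 is -552.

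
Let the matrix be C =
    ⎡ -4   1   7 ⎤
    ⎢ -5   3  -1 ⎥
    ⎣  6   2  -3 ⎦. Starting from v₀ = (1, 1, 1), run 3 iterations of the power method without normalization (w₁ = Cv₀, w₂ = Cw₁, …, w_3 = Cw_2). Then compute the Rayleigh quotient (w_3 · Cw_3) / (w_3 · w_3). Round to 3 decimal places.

λ ≈ -0.040

w1 = Cv₀ = ((-4)·1 + 1·1 + 7·1; (-5)·1 + 3·1 + (-1)·1; 6·1 + 2·1 + (-3)·1) = (4, -3, 5)
w2 = Cw1 = ((-4)·4 + 1·(-3) + 7·5; (-5)·4 + 3·(-3) + (-1)·5; 6·4 + 2·(-3) + (-3)·5) = (16, -34, 3)
w3 = Cw2 = (-77, -185, 19)
Cw3 = (256, -189, -889)
w3·Cw3 = (-77)·256 + (-185)·(-189) + 19·(-889) = -1638; w3·w3 = (-77)·(-77) + (-185)·(-185) + 19·19 = 40515
λ ≈ -1638/40515 = -0.040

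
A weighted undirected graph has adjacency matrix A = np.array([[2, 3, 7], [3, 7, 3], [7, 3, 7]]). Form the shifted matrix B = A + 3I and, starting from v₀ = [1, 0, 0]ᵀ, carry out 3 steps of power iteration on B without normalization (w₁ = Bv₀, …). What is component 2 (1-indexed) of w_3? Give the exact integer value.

B = A + 3I has rows (5, 3, 7); (3, 10, 3); (7, 3, 10)
w1 = Bv₀ = (5·1 + 3·0 + 7·0; 3·1 + 10·0 + 3·0; 7·1 + 3·0 + 10·0) = (5, 3, 7)
w2 = Bw1 = (5·5 + 3·3 + 7·7; 3·5 + 10·3 + 3·7; 7·5 + 3·3 + 10·7) = (83, 66, 114)
w3 = Bw2 = (1411, 1251, 1919)
Requested component of w3: 1251

1251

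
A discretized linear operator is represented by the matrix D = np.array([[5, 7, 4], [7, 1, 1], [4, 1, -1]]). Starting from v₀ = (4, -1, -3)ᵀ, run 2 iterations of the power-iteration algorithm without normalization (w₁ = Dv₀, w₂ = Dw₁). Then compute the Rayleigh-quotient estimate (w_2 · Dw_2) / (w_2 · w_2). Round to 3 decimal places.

λ ≈ 7.854

w1 = Dv₀ = (5·4 + 7·(-1) + 4·(-3); 7·4 + 1·(-1) + 1·(-3); 4·4 + 1·(-1) + (-1)·(-3)) = (1, 24, 18)
w2 = Dw1 = (5·1 + 7·24 + 4·18; 7·1 + 1·24 + 1·18; 4·1 + 1·24 + (-1)·18) = (245, 49, 10)
Dw2 = (1608, 1774, 1019)
w2·Dw2 = 245·1608 + 49·1774 + 10·1019 = 491076; w2·w2 = 245·245 + 49·49 + 10·10 = 62526
λ ≈ 491076/62526 = 7.854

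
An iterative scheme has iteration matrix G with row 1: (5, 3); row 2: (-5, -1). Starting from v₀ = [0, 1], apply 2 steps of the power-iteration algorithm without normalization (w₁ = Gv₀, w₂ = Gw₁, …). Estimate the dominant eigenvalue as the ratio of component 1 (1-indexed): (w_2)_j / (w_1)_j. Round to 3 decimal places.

w1 = Gv₀ = (3, -1)
w2 = Gw1 = (12, -14)
Ratio at component: 12 / 3 = 4.000

4.000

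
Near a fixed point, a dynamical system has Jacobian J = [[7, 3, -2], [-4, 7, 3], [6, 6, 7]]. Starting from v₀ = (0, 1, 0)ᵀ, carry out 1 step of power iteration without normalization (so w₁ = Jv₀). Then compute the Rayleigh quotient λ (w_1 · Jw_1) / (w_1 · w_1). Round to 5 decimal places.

11.56383

w1 = Jv₀ = (3, 7, 6)
Jw1 = (30, 55, 102)
w1·Jw1 = 3·30 + 7·55 + 6·102 = 1087; w1·w1 = 3·3 + 7·7 + 6·6 = 94
λ ≈ 1087/94 = 11.56383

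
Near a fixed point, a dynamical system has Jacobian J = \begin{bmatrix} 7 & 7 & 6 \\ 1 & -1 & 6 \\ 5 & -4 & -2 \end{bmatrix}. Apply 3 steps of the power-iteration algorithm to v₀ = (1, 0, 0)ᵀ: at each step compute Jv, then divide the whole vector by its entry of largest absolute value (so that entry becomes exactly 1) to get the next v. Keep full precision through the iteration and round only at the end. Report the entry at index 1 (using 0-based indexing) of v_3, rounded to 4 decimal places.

0.1796

Jv0 = (7.00000, 1.00000, 5.00000); divide by 7.00000 → v1 = (1.00000, 0.14286, 0.71429)
Jv1 = (12.28571, 5.14286, 3.00000); divide by 12.28571 → v2 = (1.00000, 0.41860, 0.24419)
Jv2 = (11.39535, 2.04651, 2.83721); divide by 11.39535 → v3 = (1.00000, 0.17959, 0.24898)
Requested entry of v3: 176/980 = 0.1796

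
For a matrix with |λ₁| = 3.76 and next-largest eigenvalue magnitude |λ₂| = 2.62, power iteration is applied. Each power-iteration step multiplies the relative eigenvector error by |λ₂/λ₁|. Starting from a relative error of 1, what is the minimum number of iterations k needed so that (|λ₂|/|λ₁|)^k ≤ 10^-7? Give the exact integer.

45

|λ₂/λ₁| = 2.62/3.76 = 0.69681
Need k ≥ ln(10^-7) / ln(0.69681) = -16.1181 / -0.3612 ≈ 44.618
Smallest integer k satisfying the bound: 45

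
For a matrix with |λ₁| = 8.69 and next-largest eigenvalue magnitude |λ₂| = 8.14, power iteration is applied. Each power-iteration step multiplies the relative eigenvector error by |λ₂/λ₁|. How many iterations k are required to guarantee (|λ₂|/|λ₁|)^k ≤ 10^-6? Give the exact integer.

|λ₂/λ₁| = 8.14/8.69 = 0.93671
Need k ≥ ln(10^-6) / ln(0.93671) = -13.8155 / -0.0654 ≈ 211.302
Smallest integer k satisfying the bound: 212

212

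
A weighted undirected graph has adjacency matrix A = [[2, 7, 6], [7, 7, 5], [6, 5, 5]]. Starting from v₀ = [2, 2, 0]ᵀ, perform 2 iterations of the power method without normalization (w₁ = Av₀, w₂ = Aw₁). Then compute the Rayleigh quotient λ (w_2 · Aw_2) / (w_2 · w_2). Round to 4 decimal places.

λ ≈ 16.8214

w1 = Av₀ = (2·2 + 7·2 + 6·0; 7·2 + 7·2 + 5·0; 6·2 + 5·2 + 5·0) = (18, 28, 22)
w2 = Aw1 = (2·18 + 7·28 + 6·22; 7·18 + 7·28 + 5·22; 6·18 + 5·28 + 5·22) = (364, 432, 358)
Aw2 = (5900, 7362, 6134)
w2·Aw2 = 364·5900 + 432·7362 + 358·6134 = 7523956; w2·w2 = 364·364 + 432·432 + 358·358 = 447284
λ ≈ 7523956/447284 = 16.8214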